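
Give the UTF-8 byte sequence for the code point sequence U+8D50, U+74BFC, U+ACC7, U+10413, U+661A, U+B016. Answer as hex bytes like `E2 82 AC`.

U+8D50: 3-byte form → E8 B5 90.
U+74BFC: 4-byte form → F1 B4 AF BC.
U+ACC7: 3-byte form → EA B3 87.
U+10413: 4-byte form → F0 90 90 93.
U+661A: 3-byte form → E6 98 9A.
U+B016: 3-byte form → EB 80 96.
Concatenated (20 bytes): E8 B5 90 F1 B4 AF BC EA B3 87 F0 90 90 93 E6 98 9A EB 80 96.

E8 B5 90 F1 B4 AF BC EA B3 87 F0 90 90 93 E6 98 9A EB 80 96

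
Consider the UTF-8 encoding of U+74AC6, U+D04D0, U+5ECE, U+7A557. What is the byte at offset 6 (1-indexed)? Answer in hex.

0x90

1-indexed offset 6 is 0-indexed offset 5.
U+74AC6 → 4-byte form F1 B4 AB 86 at offsets 0–3.
U+D04D0 → 4-byte form F3 90 93 90 at offsets 4–7.
Offset 5 falls in char 2's range; it's byte 2 of F3 90 93 90 = 0x90.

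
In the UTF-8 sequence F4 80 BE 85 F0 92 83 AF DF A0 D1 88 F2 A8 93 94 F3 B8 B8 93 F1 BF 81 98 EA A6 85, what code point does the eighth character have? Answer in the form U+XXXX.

Offset 0: leading byte 0xF4 = 11110100 → 4-byte char #1 = F4 80 BE 85.
Offset 4: leading byte 0xF0 = 11110000 → 4-byte char #2 = F0 92 83 AF.
Offset 8: leading byte 0xDF = 11011111 → 2-byte char #3 = DF A0.
Offset 10: leading byte 0xD1 = 11010001 → 2-byte char #4 = D1 88.
Offset 12: leading byte 0xF2 = 11110010 → 4-byte char #5 = F2 A8 93 94.
Offset 16: leading byte 0xF3 = 11110011 → 4-byte char #6 = F3 B8 B8 93.
Offset 20: leading byte 0xF1 = 11110001 → 4-byte char #7 = F1 BF 81 98.
Offset 24: leading byte 0xEA = 11101010 → 3-byte char #8 = EA A6 85.
Leading byte 0xEA = 11101010 matches 1110xxxx → 3-byte sequence.
Byte 1: 0xEA = 11101010, payload 1010 (4 bits).
Byte 2: 0xA6 = 10100110 (10xxxxxx ✓), payload 100110.
Byte 3: 0x85 = 10000101 (10xxxxxx ✓), payload 000101.
Concatenate: 1010100110000101 = 0xA985 (16 bits → U+A985).

U+A985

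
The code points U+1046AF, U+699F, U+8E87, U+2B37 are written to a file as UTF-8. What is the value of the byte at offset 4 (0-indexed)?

0xE6

U+1046AF → 4-byte form F4 84 9A AF at offsets 0–3.
U+699F → 3-byte form E6 A6 9F at offsets 4–6.
Offset 4 falls in char 2's range; it's byte 1 of E6 A6 9F = 0xE6.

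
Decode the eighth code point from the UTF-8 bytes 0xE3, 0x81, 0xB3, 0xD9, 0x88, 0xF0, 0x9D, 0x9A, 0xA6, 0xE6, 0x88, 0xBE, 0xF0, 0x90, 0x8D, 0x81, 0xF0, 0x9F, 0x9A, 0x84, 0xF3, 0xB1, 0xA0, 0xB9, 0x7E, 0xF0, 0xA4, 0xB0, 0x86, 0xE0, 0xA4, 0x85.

Offset 0: leading byte 0xE3 = 11100011 → 3-byte char #1 = E3 81 B3.
Offset 3: leading byte 0xD9 = 11011001 → 2-byte char #2 = D9 88.
Offset 5: leading byte 0xF0 = 11110000 → 4-byte char #3 = F0 9D 9A A6.
Offset 9: leading byte 0xE6 = 11100110 → 3-byte char #4 = E6 88 BE.
Offset 12: leading byte 0xF0 = 11110000 → 4-byte char #5 = F0 90 8D 81.
Offset 16: leading byte 0xF0 = 11110000 → 4-byte char #6 = F0 9F 9A 84.
Offset 20: leading byte 0xF3 = 11110011 → 4-byte char #7 = F3 B1 A0 B9.
Offset 24: leading byte 0x7E = 01111110 → 1-byte char #8 = 7E.
Leading byte 0x7E = 01111110 matches 0xxxxxxx → 1-byte sequence.
Byte 1: 0x7E = 01111110, payload 1111110 (7 bits).
Concatenate: 1111110 = 0x7E (7 bits → U+007E).

U+007E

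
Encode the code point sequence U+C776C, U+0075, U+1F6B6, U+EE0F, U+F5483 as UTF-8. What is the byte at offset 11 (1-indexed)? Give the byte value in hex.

0xB8

1-indexed offset 11 is 0-indexed offset 10.
U+C776C → 4-byte form F3 87 9D AC at offsets 0–3.
U+0075 → 1-byte form 75 at offsets 4–4.
U+1F6B6 → 4-byte form F0 9F 9A B6 at offsets 5–8.
U+EE0F → 3-byte form EE B8 8F at offsets 9–11.
Offset 10 falls in char 4's range; it's byte 2 of EE B8 8F = 0xB8.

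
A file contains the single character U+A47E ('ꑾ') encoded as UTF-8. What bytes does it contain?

EA 91 BE

U+A47E = 0xA47E = 42110 decimal. In range U+0800–U+FFFF → 3-byte form: 1110xxxx 10xxxxxx 10xxxxxx.
Binary (16 bits): 1010010001111110.
Split 4+6+6: 1010 | 010001 | 111110.
Byte 1: 11101010 = 0xEA.
Byte 2: 10010001 = 0x91.
Byte 3: 10111110 = 0xBE.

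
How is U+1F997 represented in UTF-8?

U+1F997 = 0x1F997 = 129431 decimal. In range U+10000–U+10FFFF → 4-byte form: 11110xxx 10xxxxxx 10xxxxxx 10xxxxxx.
Binary (21 bits): 000011111100110010111.
Split 3+6+6+6: 000 | 011111 | 100110 | 010111.
Byte 1: 11110000 = 0xF0.
Byte 2: 10011111 = 0x9F.
Byte 3: 10100110 = 0xA6.
Byte 4: 10010111 = 0x97.

F0 9F A6 97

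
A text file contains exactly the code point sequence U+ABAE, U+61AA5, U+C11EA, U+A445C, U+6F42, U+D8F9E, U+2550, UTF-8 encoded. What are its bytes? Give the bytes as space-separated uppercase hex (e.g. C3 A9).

EA AE AE F1 A1 AA A5 F3 81 87 AA F2 A4 91 9C E6 BD 82 F3 98 BE 9E E2 95 90

U+ABAE: 3-byte form → EA AE AE.
U+61AA5: 4-byte form → F1 A1 AA A5.
U+C11EA: 4-byte form → F3 81 87 AA.
U+A445C: 4-byte form → F2 A4 91 9C.
U+6F42: 3-byte form → E6 BD 82.
U+D8F9E: 4-byte form → F3 98 BE 9E.
U+2550: 3-byte form → E2 95 90.
Concatenated (25 bytes): EA AE AE F1 A1 AA A5 F3 81 87 AA F2 A4 91 9C E6 BD 82 F3 98 BE 9E E2 95 90.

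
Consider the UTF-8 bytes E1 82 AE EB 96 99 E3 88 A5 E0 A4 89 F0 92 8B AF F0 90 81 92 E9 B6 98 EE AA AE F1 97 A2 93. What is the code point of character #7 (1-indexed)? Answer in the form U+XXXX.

U+9D98

Offset 0: leading byte 0xE1 = 11100001 → 3-byte char #1 = E1 82 AE.
Offset 3: leading byte 0xEB = 11101011 → 3-byte char #2 = EB 96 99.
Offset 6: leading byte 0xE3 = 11100011 → 3-byte char #3 = E3 88 A5.
Offset 9: leading byte 0xE0 = 11100000 → 3-byte char #4 = E0 A4 89.
Offset 12: leading byte 0xF0 = 11110000 → 4-byte char #5 = F0 92 8B AF.
Offset 16: leading byte 0xF0 = 11110000 → 4-byte char #6 = F0 90 81 92.
Offset 20: leading byte 0xE9 = 11101001 → 3-byte char #7 = E9 B6 98.
Leading byte 0xE9 = 11101001 matches 1110xxxx → 3-byte sequence.
Byte 1: 0xE9 = 11101001, payload 1001 (4 bits).
Byte 2: 0xB6 = 10110110 (10xxxxxx ✓), payload 110110.
Byte 3: 0x98 = 10011000 (10xxxxxx ✓), payload 011000.
Concatenate: 1001110110011000 = 0x9D98 (16 bits → U+9D98).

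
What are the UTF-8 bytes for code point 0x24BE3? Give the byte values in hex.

F0 A4 AF A3

U+24BE3 = 0x24BE3 = 150499 decimal. In range U+10000–U+10FFFF → 4-byte form: 11110xxx 10xxxxxx 10xxxxxx 10xxxxxx.
Binary (21 bits): 000100100101111100011.
Split 3+6+6+6: 000 | 100100 | 101111 | 100011.
Byte 1: 11110000 = 0xF0.
Byte 2: 10100100 = 0xA4.
Byte 3: 10101111 = 0xAF.
Byte 4: 10100011 = 0xA3.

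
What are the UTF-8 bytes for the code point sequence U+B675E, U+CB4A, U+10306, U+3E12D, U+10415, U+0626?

F2 B6 9D 9E EC AD 8A F0 90 8C 86 F0 BE 84 AD F0 90 90 95 D8 A6

U+B675E: 4-byte form → F2 B6 9D 9E.
U+CB4A: 3-byte form → EC AD 8A.
U+10306: 4-byte form → F0 90 8C 86.
U+3E12D: 4-byte form → F0 BE 84 AD.
U+10415: 4-byte form → F0 90 90 95.
U+0626: 2-byte form → D8 A6.
Concatenated (21 bytes): F2 B6 9D 9E EC AD 8A F0 90 8C 86 F0 BE 84 AD F0 90 90 95 D8 A6.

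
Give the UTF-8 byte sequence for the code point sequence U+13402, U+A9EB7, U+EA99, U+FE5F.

U+13402: 4-byte form → F0 93 90 82.
U+A9EB7: 4-byte form → F2 A9 BA B7.
U+EA99: 3-byte form → EE AA 99.
U+FE5F: 3-byte form → EF B9 9F.
Concatenated (14 bytes): F0 93 90 82 F2 A9 BA B7 EE AA 99 EF B9 9F.

F0 93 90 82 F2 A9 BA B7 EE AA 99 EF B9 9F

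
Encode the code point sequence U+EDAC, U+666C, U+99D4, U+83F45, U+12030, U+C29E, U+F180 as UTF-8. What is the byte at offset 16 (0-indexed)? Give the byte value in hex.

U+EDAC → 3-byte form EE B6 AC at offsets 0–2.
U+666C → 3-byte form E6 99 AC at offsets 3–5.
U+99D4 → 3-byte form E9 A7 94 at offsets 6–8.
U+83F45 → 4-byte form F2 83 BD 85 at offsets 9–12.
U+12030 → 4-byte form F0 92 80 B0 at offsets 13–16.
Offset 16 falls in char 5's range; it's byte 4 of F0 92 80 B0 = 0xB0.

0xB0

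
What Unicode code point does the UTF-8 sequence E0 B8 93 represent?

Leading byte 0xE0 = 11100000 matches 1110xxxx → 3-byte sequence.
Byte 1: 0xE0 = 11100000, payload 0000 (4 bits).
Byte 2: 0xB8 = 10111000 (10xxxxxx ✓), payload 111000.
Byte 3: 0x93 = 10010011 (10xxxxxx ✓), payload 010011.
Concatenate: 0000111000010011 = 0xE13 (16 bits → U+0E13).

U+0E13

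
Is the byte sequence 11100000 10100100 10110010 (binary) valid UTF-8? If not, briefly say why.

Leading byte 0xE0 = 11100000 → 3-byte form.
Continuation bytes 0xA4=10100100, 0xB2=10110010 all match 10xxxxxx.
Decoded value 0x932 is ≥ 0x800 (shortest form) and not a surrogate.

valid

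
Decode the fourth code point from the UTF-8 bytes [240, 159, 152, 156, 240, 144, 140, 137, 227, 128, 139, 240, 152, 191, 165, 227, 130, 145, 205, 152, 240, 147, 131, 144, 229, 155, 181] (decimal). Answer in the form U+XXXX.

Offset 0: leading byte 0xF0 = 11110000 → 4-byte char #1 = F0 9F 98 9C.
Offset 4: leading byte 0xF0 = 11110000 → 4-byte char #2 = F0 90 8C 89.
Offset 8: leading byte 0xE3 = 11100011 → 3-byte char #3 = E3 80 8B.
Offset 11: leading byte 0xF0 = 11110000 → 4-byte char #4 = F0 98 BF A5.
Leading byte 0xF0 = 11110000 matches 11110xxx → 4-byte sequence.
Byte 1: 0xF0 = 11110000, payload 000 (3 bits).
Byte 2: 0x98 = 10011000 (10xxxxxx ✓), payload 011000.
Byte 3: 0xBF = 10111111 (10xxxxxx ✓), payload 111111.
Byte 4: 0xA5 = 10100101 (10xxxxxx ✓), payload 100101.
Concatenate: 000011000111111100101 = 0x18FE5 (21 bits → U+18FE5).

U+18FE5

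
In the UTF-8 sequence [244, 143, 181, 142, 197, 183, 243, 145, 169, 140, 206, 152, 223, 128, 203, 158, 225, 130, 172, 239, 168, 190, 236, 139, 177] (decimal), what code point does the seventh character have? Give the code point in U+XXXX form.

Offset 0: leading byte 0xF4 = 11110100 → 4-byte char #1 = F4 8F B5 8E.
Offset 4: leading byte 0xC5 = 11000101 → 2-byte char #2 = C5 B7.
Offset 6: leading byte 0xF3 = 11110011 → 4-byte char #3 = F3 91 A9 8C.
Offset 10: leading byte 0xCE = 11001110 → 2-byte char #4 = CE 98.
Offset 12: leading byte 0xDF = 11011111 → 2-byte char #5 = DF 80.
Offset 14: leading byte 0xCB = 11001011 → 2-byte char #6 = CB 9E.
Offset 16: leading byte 0xE1 = 11100001 → 3-byte char #7 = E1 82 AC.
Leading byte 0xE1 = 11100001 matches 1110xxxx → 3-byte sequence.
Byte 1: 0xE1 = 11100001, payload 0001 (4 bits).
Byte 2: 0x82 = 10000010 (10xxxxxx ✓), payload 000010.
Byte 3: 0xAC = 10101100 (10xxxxxx ✓), payload 101100.
Concatenate: 0001000010101100 = 0x10AC (16 bits → U+10AC).

U+10AC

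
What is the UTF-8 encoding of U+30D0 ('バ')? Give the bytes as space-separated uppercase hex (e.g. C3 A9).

E3 83 90

U+30D0 = 0x30D0 = 12496 decimal. In range U+0800–U+FFFF → 3-byte form: 1110xxxx 10xxxxxx 10xxxxxx.
Binary (16 bits): 0011000011010000.
Split 4+6+6: 0011 | 000011 | 010000.
Byte 1: 11100011 = 0xE3.
Byte 2: 10000011 = 0x83.
Byte 3: 10010000 = 0x90.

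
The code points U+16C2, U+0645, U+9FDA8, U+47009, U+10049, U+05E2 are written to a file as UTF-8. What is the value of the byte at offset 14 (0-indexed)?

U+16C2 → 3-byte form E1 9B 82 at offsets 0–2.
U+0645 → 2-byte form D9 85 at offsets 3–4.
U+9FDA8 → 4-byte form F2 9F B6 A8 at offsets 5–8.
U+47009 → 4-byte form F1 87 80 89 at offsets 9–12.
U+10049 → 4-byte form F0 90 81 89 at offsets 13–16.
Offset 14 falls in char 5's range; it's byte 2 of F0 90 81 89 = 0x90.

0x90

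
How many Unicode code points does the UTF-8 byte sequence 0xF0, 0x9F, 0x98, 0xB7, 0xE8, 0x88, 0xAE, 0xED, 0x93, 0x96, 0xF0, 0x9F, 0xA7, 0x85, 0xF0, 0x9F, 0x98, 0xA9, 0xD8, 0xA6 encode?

Byte at offset 0: 0xF0 = 11110000 → 4-byte char (#1). Advance 4.
Byte at offset 4: 0xE8 = 11101000 → 3-byte char (#2). Advance 3.
Byte at offset 7: 0xED = 11101101 → 3-byte char (#3). Advance 3.
Byte at offset 10: 0xF0 = 11110000 → 4-byte char (#4). Advance 4.
Byte at offset 14: 0xF0 = 11110000 → 4-byte char (#5). Advance 4.
Byte at offset 18: 0xD8 = 11011000 → 2-byte char (#6). Advance 2.
Reached end at offset 20 after 6 code points.

6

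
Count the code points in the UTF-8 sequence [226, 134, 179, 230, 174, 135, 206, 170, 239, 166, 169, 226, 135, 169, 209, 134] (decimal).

Byte at offset 0: 0xE2 = 11100010 → 3-byte char (#1). Advance 3.
Byte at offset 3: 0xE6 = 11100110 → 3-byte char (#2). Advance 3.
Byte at offset 6: 0xCE = 11001110 → 2-byte char (#3). Advance 2.
Byte at offset 8: 0xEF = 11101111 → 3-byte char (#4). Advance 3.
Byte at offset 11: 0xE2 = 11100010 → 3-byte char (#5). Advance 3.
Byte at offset 14: 0xD1 = 11010001 → 2-byte char (#6). Advance 2.
Reached end at offset 16 after 6 code points.

6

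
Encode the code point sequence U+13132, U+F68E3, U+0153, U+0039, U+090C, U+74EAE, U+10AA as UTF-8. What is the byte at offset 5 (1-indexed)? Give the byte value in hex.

0xF3

1-indexed offset 5 is 0-indexed offset 4.
U+13132 → 4-byte form F0 93 84 B2 at offsets 0–3.
U+F68E3 → 4-byte form F3 B6 A3 A3 at offsets 4–7.
Offset 4 falls in char 2's range; it's byte 1 of F3 B6 A3 A3 = 0xF3.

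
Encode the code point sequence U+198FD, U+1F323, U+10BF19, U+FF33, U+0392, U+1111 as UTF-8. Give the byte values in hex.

F0 99 A3 BD F0 9F 8C A3 F4 8B BC 99 EF BC B3 CE 92 E1 84 91

U+198FD: 4-byte form → F0 99 A3 BD.
U+1F323: 4-byte form → F0 9F 8C A3.
U+10BF19: 4-byte form → F4 8B BC 99.
U+FF33: 3-byte form → EF BC B3.
U+0392: 2-byte form → CE 92.
U+1111: 3-byte form → E1 84 91.
Concatenated (20 bytes): F0 99 A3 BD F0 9F 8C A3 F4 8B BC 99 EF BC B3 CE 92 E1 84 91.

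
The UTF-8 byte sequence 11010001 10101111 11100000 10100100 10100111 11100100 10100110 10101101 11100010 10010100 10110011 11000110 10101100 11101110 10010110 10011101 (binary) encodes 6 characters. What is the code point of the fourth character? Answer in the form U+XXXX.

Offset 0: leading byte 0xD1 = 11010001 → 2-byte char #1 = D1 AF.
Offset 2: leading byte 0xE0 = 11100000 → 3-byte char #2 = E0 A4 A7.
Offset 5: leading byte 0xE4 = 11100100 → 3-byte char #3 = E4 A6 AD.
Offset 8: leading byte 0xE2 = 11100010 → 3-byte char #4 = E2 94 B3.
Leading byte 0xE2 = 11100010 matches 1110xxxx → 3-byte sequence.
Byte 1: 0xE2 = 11100010, payload 0010 (4 bits).
Byte 2: 0x94 = 10010100 (10xxxxxx ✓), payload 010100.
Byte 3: 0xB3 = 10110011 (10xxxxxx ✓), payload 110011.
Concatenate: 0010010100110011 = 0x2533 (16 bits → U+2533).

U+2533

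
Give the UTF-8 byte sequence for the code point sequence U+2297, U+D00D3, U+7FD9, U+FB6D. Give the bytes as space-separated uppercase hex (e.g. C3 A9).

U+2297: 3-byte form → E2 8A 97.
U+D00D3: 4-byte form → F3 90 83 93.
U+7FD9: 3-byte form → E7 BF 99.
U+FB6D: 3-byte form → EF AD AD.
Concatenated (13 bytes): E2 8A 97 F3 90 83 93 E7 BF 99 EF AD AD.

E2 8A 97 F3 90 83 93 E7 BF 99 EF AD AD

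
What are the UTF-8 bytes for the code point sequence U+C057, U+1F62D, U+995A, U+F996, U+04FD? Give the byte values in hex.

U+C057: 3-byte form → EC 81 97.
U+1F62D: 4-byte form → F0 9F 98 AD.
U+995A: 3-byte form → E9 A5 9A.
U+F996: 3-byte form → EF A6 96.
U+04FD: 2-byte form → D3 BD.
Concatenated (15 bytes): EC 81 97 F0 9F 98 AD E9 A5 9A EF A6 96 D3 BD.

EC 81 97 F0 9F 98 AD E9 A5 9A EF A6 96 D3 BD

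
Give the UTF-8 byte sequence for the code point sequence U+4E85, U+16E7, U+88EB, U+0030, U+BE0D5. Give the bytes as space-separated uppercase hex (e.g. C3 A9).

E4 BA 85 E1 9B A7 E8 A3 AB 30 F2 BE 83 95

U+4E85: 3-byte form → E4 BA 85.
U+16E7: 3-byte form → E1 9B A7.
U+88EB: 3-byte form → E8 A3 AB.
U+0030: 1-byte form → 30.
U+BE0D5: 4-byte form → F2 BE 83 95.
Concatenated (14 bytes): E4 BA 85 E1 9B A7 E8 A3 AB 30 F2 BE 83 95.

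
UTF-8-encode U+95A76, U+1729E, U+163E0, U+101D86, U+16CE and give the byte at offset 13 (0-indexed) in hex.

U+95A76 → 4-byte form F2 95 A9 B6 at offsets 0–3.
U+1729E → 4-byte form F0 97 8A 9E at offsets 4–7.
U+163E0 → 4-byte form F0 96 8F A0 at offsets 8–11.
U+101D86 → 4-byte form F4 81 B6 86 at offsets 12–15.
Offset 13 falls in char 4's range; it's byte 2 of F4 81 B6 86 = 0x81.

0x81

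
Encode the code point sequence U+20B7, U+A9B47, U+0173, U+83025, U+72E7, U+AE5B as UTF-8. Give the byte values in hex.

E2 82 B7 F2 A9 AD 87 C5 B3 F2 83 80 A5 E7 8B A7 EA B9 9B

U+20B7: 3-byte form → E2 82 B7.
U+A9B47: 4-byte form → F2 A9 AD 87.
U+0173: 2-byte form → C5 B3.
U+83025: 4-byte form → F2 83 80 A5.
U+72E7: 3-byte form → E7 8B A7.
U+AE5B: 3-byte form → EA B9 9B.
Concatenated (19 bytes): E2 82 B7 F2 A9 AD 87 C5 B3 F2 83 80 A5 E7 8B A7 EA B9 9B.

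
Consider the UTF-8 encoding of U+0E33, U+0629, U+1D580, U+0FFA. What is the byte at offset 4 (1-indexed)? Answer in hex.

0xD8

1-indexed offset 4 is 0-indexed offset 3.
U+0E33 → 3-byte form E0 B8 B3 at offsets 0–2.
U+0629 → 2-byte form D8 A9 at offsets 3–4.
Offset 3 falls in char 2's range; it's byte 1 of D8 A9 = 0xD8.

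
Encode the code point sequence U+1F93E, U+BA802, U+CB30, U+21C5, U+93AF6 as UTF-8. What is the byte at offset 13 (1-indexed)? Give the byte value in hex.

0x87

1-indexed offset 13 is 0-indexed offset 12.
U+1F93E → 4-byte form F0 9F A4 BE at offsets 0–3.
U+BA802 → 4-byte form F2 BA A0 82 at offsets 4–7.
U+CB30 → 3-byte form EC AC B0 at offsets 8–10.
U+21C5 → 3-byte form E2 87 85 at offsets 11–13.
Offset 12 falls in char 4's range; it's byte 2 of E2 87 85 = 0x87.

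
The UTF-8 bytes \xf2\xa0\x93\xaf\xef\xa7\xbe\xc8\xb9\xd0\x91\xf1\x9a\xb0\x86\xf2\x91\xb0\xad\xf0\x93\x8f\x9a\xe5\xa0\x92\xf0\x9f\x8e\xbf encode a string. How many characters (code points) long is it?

Byte at offset 0: 0xF2 = 11110010 → 4-byte char (#1). Advance 4.
Byte at offset 4: 0xEF = 11101111 → 3-byte char (#2). Advance 3.
Byte at offset 7: 0xC8 = 11001000 → 2-byte char (#3). Advance 2.
Byte at offset 9: 0xD0 = 11010000 → 2-byte char (#4). Advance 2.
Byte at offset 11: 0xF1 = 11110001 → 4-byte char (#5). Advance 4.
Byte at offset 15: 0xF2 = 11110010 → 4-byte char (#6). Advance 4.
Byte at offset 19: 0xF0 = 11110000 → 4-byte char (#7). Advance 4.
Byte at offset 23: 0xE5 = 11100101 → 3-byte char (#8). Advance 3.
Byte at offset 26: 0xF0 = 11110000 → 4-byte char (#9). Advance 4.
Reached end at offset 30 after 9 code points.

9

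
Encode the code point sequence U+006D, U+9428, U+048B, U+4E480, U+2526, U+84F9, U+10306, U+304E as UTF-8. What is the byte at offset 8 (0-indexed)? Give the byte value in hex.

U+006D → 1-byte form 6D at offsets 0–0.
U+9428 → 3-byte form E9 90 A8 at offsets 1–3.
U+048B → 2-byte form D2 8B at offsets 4–5.
U+4E480 → 4-byte form F1 8E 92 80 at offsets 6–9.
Offset 8 falls in char 4's range; it's byte 3 of F1 8E 92 80 = 0x92.

0x92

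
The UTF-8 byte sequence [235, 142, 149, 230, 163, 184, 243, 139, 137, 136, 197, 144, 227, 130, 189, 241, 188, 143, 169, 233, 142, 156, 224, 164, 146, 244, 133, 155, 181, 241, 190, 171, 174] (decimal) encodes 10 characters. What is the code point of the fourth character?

Offset 0: leading byte 0xEB = 11101011 → 3-byte char #1 = EB 8E 95.
Offset 3: leading byte 0xE6 = 11100110 → 3-byte char #2 = E6 A3 B8.
Offset 6: leading byte 0xF3 = 11110011 → 4-byte char #3 = F3 8B 89 88.
Offset 10: leading byte 0xC5 = 11000101 → 2-byte char #4 = C5 90.
Leading byte 0xC5 = 11000101 matches 110xxxxx → 2-byte sequence.
Byte 1: 0xC5 = 11000101, payload 00101 (5 bits).
Byte 2: 0x90 = 10010000 (10xxxxxx ✓), payload 010000.
Concatenate: 00101010000 = 0x150 (11 bits → U+0150).

U+0150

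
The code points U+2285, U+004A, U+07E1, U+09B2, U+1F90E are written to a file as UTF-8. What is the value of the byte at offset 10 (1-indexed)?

0xF0

1-indexed offset 10 is 0-indexed offset 9.
U+2285 → 3-byte form E2 8A 85 at offsets 0–2.
U+004A → 1-byte form 4A at offsets 3–3.
U+07E1 → 2-byte form DF A1 at offsets 4–5.
U+09B2 → 3-byte form E0 A6 B2 at offsets 6–8.
U+1F90E → 4-byte form F0 9F A4 8E at offsets 9–12.
Offset 9 falls in char 5's range; it's byte 1 of F0 9F A4 8E = 0xF0.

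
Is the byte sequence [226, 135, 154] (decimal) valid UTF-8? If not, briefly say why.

Leading byte 0xE2 = 11100010 → 3-byte form.
Continuation bytes 0x87=10000111, 0x9A=10011010 all match 10xxxxxx.
Decoded value 0x21DA is ≥ 0x800 (shortest form) and not a surrogate.

valid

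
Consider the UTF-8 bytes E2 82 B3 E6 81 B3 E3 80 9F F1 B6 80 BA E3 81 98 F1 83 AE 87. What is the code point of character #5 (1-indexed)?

U+3058

Offset 0: leading byte 0xE2 = 11100010 → 3-byte char #1 = E2 82 B3.
Offset 3: leading byte 0xE6 = 11100110 → 3-byte char #2 = E6 81 B3.
Offset 6: leading byte 0xE3 = 11100011 → 3-byte char #3 = E3 80 9F.
Offset 9: leading byte 0xF1 = 11110001 → 4-byte char #4 = F1 B6 80 BA.
Offset 13: leading byte 0xE3 = 11100011 → 3-byte char #5 = E3 81 98.
Leading byte 0xE3 = 11100011 matches 1110xxxx → 3-byte sequence.
Byte 1: 0xE3 = 11100011, payload 0011 (4 bits).
Byte 2: 0x81 = 10000001 (10xxxxxx ✓), payload 000001.
Byte 3: 0x98 = 10011000 (10xxxxxx ✓), payload 011000.
Concatenate: 0011000001011000 = 0x3058 (16 bits → U+3058).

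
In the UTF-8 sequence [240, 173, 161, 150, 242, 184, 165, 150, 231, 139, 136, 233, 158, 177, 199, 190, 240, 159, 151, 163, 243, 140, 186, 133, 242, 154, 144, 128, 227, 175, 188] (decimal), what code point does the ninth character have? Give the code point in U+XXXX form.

Offset 0: leading byte 0xF0 = 11110000 → 4-byte char #1 = F0 AD A1 96.
Offset 4: leading byte 0xF2 = 11110010 → 4-byte char #2 = F2 B8 A5 96.
Offset 8: leading byte 0xE7 = 11100111 → 3-byte char #3 = E7 8B 88.
Offset 11: leading byte 0xE9 = 11101001 → 3-byte char #4 = E9 9E B1.
Offset 14: leading byte 0xC7 = 11000111 → 2-byte char #5 = C7 BE.
Offset 16: leading byte 0xF0 = 11110000 → 4-byte char #6 = F0 9F 97 A3.
Offset 20: leading byte 0xF3 = 11110011 → 4-byte char #7 = F3 8C BA 85.
Offset 24: leading byte 0xF2 = 11110010 → 4-byte char #8 = F2 9A 90 80.
Offset 28: leading byte 0xE3 = 11100011 → 3-byte char #9 = E3 AF BC.
Leading byte 0xE3 = 11100011 matches 1110xxxx → 3-byte sequence.
Byte 1: 0xE3 = 11100011, payload 0011 (4 bits).
Byte 2: 0xAF = 10101111 (10xxxxxx ✓), payload 101111.
Byte 3: 0xBC = 10111100 (10xxxxxx ✓), payload 111100.
Concatenate: 0011101111111100 = 0x3BFC (16 bits → U+3BFC).

U+3BFC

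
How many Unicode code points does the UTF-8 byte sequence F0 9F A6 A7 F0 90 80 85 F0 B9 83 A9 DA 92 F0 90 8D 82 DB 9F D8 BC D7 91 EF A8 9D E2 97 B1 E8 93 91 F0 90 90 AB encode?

12

Byte at offset 0: 0xF0 = 11110000 → 4-byte char (#1). Advance 4.
Byte at offset 4: 0xF0 = 11110000 → 4-byte char (#2). Advance 4.
Byte at offset 8: 0xF0 = 11110000 → 4-byte char (#3). Advance 4.
Byte at offset 12: 0xDA = 11011010 → 2-byte char (#4). Advance 2.
Byte at offset 14: 0xF0 = 11110000 → 4-byte char (#5). Advance 4.
Byte at offset 18: 0xDB = 11011011 → 2-byte char (#6). Advance 2.
Byte at offset 20: 0xD8 = 11011000 → 2-byte char (#7). Advance 2.
Byte at offset 22: 0xD7 = 11010111 → 2-byte char (#8). Advance 2.
Byte at offset 24: 0xEF = 11101111 → 3-byte char (#9). Advance 3.
Byte at offset 27: 0xE2 = 11100010 → 3-byte char (#10). Advance 3.
Byte at offset 30: 0xE8 = 11101000 → 3-byte char (#11). Advance 3.
Byte at offset 33: 0xF0 = 11110000 → 4-byte char (#12). Advance 4.
Reached end at offset 37 after 12 code points.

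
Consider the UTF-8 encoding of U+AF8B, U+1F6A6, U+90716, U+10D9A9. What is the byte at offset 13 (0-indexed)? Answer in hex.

U+AF8B → 3-byte form EA BE 8B at offsets 0–2.
U+1F6A6 → 4-byte form F0 9F 9A A6 at offsets 3–6.
U+90716 → 4-byte form F2 90 9C 96 at offsets 7–10.
U+10D9A9 → 4-byte form F4 8D A6 A9 at offsets 11–14.
Offset 13 falls in char 4's range; it's byte 3 of F4 8D A6 A9 = 0xA6.

0xA6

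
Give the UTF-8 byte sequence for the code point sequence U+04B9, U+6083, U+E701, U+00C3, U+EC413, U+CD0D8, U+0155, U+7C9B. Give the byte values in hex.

U+04B9: 2-byte form → D2 B9.
U+6083: 3-byte form → E6 82 83.
U+E701: 3-byte form → EE 9C 81.
U+00C3: 2-byte form → C3 83.
U+EC413: 4-byte form → F3 AC 90 93.
U+CD0D8: 4-byte form → F3 8D 83 98.
U+0155: 2-byte form → C5 95.
U+7C9B: 3-byte form → E7 B2 9B.
Concatenated (23 bytes): D2 B9 E6 82 83 EE 9C 81 C3 83 F3 AC 90 93 F3 8D 83 98 C5 95 E7 B2 9B.

D2 B9 E6 82 83 EE 9C 81 C3 83 F3 AC 90 93 F3 8D 83 98 C5 95 E7 B2 9B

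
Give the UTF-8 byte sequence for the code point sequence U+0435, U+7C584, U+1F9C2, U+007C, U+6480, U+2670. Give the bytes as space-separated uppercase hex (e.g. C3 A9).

U+0435: 2-byte form → D0 B5.
U+7C584: 4-byte form → F1 BC 96 84.
U+1F9C2: 4-byte form → F0 9F A7 82.
U+007C: 1-byte form → 7C.
U+6480: 3-byte form → E6 92 80.
U+2670: 3-byte form → E2 99 B0.
Concatenated (17 bytes): D0 B5 F1 BC 96 84 F0 9F A7 82 7C E6 92 80 E2 99 B0.

D0 B5 F1 BC 96 84 F0 9F A7 82 7C E6 92 80 E2 99 B0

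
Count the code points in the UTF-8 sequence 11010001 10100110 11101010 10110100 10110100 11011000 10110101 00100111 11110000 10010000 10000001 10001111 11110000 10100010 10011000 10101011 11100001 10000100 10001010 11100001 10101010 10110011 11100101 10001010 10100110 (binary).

9

Byte at offset 0: 0xD1 = 11010001 → 2-byte char (#1). Advance 2.
Byte at offset 2: 0xEA = 11101010 → 3-byte char (#2). Advance 3.
Byte at offset 5: 0xD8 = 11011000 → 2-byte char (#3). Advance 2.
Byte at offset 7: 0x27 = 00100111 → 1-byte char (#4). Advance 1.
Byte at offset 8: 0xF0 = 11110000 → 4-byte char (#5). Advance 4.
Byte at offset 12: 0xF0 = 11110000 → 4-byte char (#6). Advance 4.
Byte at offset 16: 0xE1 = 11100001 → 3-byte char (#7). Advance 3.
Byte at offset 19: 0xE1 = 11100001 → 3-byte char (#8). Advance 3.
Byte at offset 22: 0xE5 = 11100101 → 3-byte char (#9). Advance 3.
Reached end at offset 25 after 9 code points.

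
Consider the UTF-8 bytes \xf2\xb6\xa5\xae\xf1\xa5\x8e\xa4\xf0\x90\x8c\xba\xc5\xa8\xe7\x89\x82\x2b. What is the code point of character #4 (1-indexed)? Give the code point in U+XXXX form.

Offset 0: leading byte 0xF2 = 11110010 → 4-byte char #1 = F2 B6 A5 AE.
Offset 4: leading byte 0xF1 = 11110001 → 4-byte char #2 = F1 A5 8E A4.
Offset 8: leading byte 0xF0 = 11110000 → 4-byte char #3 = F0 90 8C BA.
Offset 12: leading byte 0xC5 = 11000101 → 2-byte char #4 = C5 A8.
Leading byte 0xC5 = 11000101 matches 110xxxxx → 2-byte sequence.
Byte 1: 0xC5 = 11000101, payload 00101 (5 bits).
Byte 2: 0xA8 = 10101000 (10xxxxxx ✓), payload 101000.
Concatenate: 00101101000 = 0x168 (11 bits → U+0168).

U+0168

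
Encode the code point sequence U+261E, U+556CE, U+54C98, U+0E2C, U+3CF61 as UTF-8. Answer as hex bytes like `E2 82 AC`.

E2 98 9E F1 95 9B 8E F1 94 B2 98 E0 B8 AC F0 BC BD A1

U+261E: 3-byte form → E2 98 9E.
U+556CE: 4-byte form → F1 95 9B 8E.
U+54C98: 4-byte form → F1 94 B2 98.
U+0E2C: 3-byte form → E0 B8 AC.
U+3CF61: 4-byte form → F0 BC BD A1.
Concatenated (18 bytes): E2 98 9E F1 95 9B 8E F1 94 B2 98 E0 B8 AC F0 BC BD A1.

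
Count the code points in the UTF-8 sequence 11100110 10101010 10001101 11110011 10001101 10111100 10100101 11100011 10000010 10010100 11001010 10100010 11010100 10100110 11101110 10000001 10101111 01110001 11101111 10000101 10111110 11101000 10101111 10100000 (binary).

9

Byte at offset 0: 0xE6 = 11100110 → 3-byte char (#1). Advance 3.
Byte at offset 3: 0xF3 = 11110011 → 4-byte char (#2). Advance 4.
Byte at offset 7: 0xE3 = 11100011 → 3-byte char (#3). Advance 3.
Byte at offset 10: 0xCA = 11001010 → 2-byte char (#4). Advance 2.
Byte at offset 12: 0xD4 = 11010100 → 2-byte char (#5). Advance 2.
Byte at offset 14: 0xEE = 11101110 → 3-byte char (#6). Advance 3.
Byte at offset 17: 0x71 = 01110001 → 1-byte char (#7). Advance 1.
Byte at offset 18: 0xEF = 11101111 → 3-byte char (#8). Advance 3.
Byte at offset 21: 0xE8 = 11101000 → 3-byte char (#9). Advance 3.
Reached end at offset 24 after 9 code points.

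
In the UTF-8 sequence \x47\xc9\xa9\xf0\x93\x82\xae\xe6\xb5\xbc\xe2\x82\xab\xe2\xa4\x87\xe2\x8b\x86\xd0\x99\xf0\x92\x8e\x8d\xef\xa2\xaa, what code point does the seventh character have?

U+22C6

Offset 0: leading byte 0x47 = 01000111 → 1-byte char #1 = 47.
Offset 1: leading byte 0xC9 = 11001001 → 2-byte char #2 = C9 A9.
Offset 3: leading byte 0xF0 = 11110000 → 4-byte char #3 = F0 93 82 AE.
Offset 7: leading byte 0xE6 = 11100110 → 3-byte char #4 = E6 B5 BC.
Offset 10: leading byte 0xE2 = 11100010 → 3-byte char #5 = E2 82 AB.
Offset 13: leading byte 0xE2 = 11100010 → 3-byte char #6 = E2 A4 87.
Offset 16: leading byte 0xE2 = 11100010 → 3-byte char #7 = E2 8B 86.
Leading byte 0xE2 = 11100010 matches 1110xxxx → 3-byte sequence.
Byte 1: 0xE2 = 11100010, payload 0010 (4 bits).
Byte 2: 0x8B = 10001011 (10xxxxxx ✓), payload 001011.
Byte 3: 0x86 = 10000110 (10xxxxxx ✓), payload 000110.
Concatenate: 0010001011000110 = 0x22C6 (16 bits → U+22C6).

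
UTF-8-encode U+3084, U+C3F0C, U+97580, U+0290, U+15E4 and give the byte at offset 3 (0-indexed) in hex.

U+3084 → 3-byte form E3 82 84 at offsets 0–2.
U+C3F0C → 4-byte form F3 83 BC 8C at offsets 3–6.
Offset 3 falls in char 2's range; it's byte 1 of F3 83 BC 8C = 0xF3.

0xF3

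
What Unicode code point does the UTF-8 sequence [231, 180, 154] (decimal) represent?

Leading byte 0xE7 = 11100111 matches 1110xxxx → 3-byte sequence.
Byte 1: 0xE7 = 11100111, payload 0111 (4 bits).
Byte 2: 0xB4 = 10110100 (10xxxxxx ✓), payload 110100.
Byte 3: 0x9A = 10011010 (10xxxxxx ✓), payload 011010.
Concatenate: 0111110100011010 = 0x7D1A (16 bits → U+7D1A).

U+7D1A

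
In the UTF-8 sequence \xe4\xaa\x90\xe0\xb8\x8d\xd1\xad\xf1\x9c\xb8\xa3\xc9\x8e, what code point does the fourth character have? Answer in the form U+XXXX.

U+5CE23

Offset 0: leading byte 0xE4 = 11100100 → 3-byte char #1 = E4 AA 90.
Offset 3: leading byte 0xE0 = 11100000 → 3-byte char #2 = E0 B8 8D.
Offset 6: leading byte 0xD1 = 11010001 → 2-byte char #3 = D1 AD.
Offset 8: leading byte 0xF1 = 11110001 → 4-byte char #4 = F1 9C B8 A3.
Leading byte 0xF1 = 11110001 matches 11110xxx → 4-byte sequence.
Byte 1: 0xF1 = 11110001, payload 001 (3 bits).
Byte 2: 0x9C = 10011100 (10xxxxxx ✓), payload 011100.
Byte 3: 0xB8 = 10111000 (10xxxxxx ✓), payload 111000.
Byte 4: 0xA3 = 10100011 (10xxxxxx ✓), payload 100011.
Concatenate: 001011100111000100011 = 0x5CE23 (21 bits → U+5CE23).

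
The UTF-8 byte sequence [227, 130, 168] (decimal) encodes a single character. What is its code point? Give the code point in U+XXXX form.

U+30A8

Leading byte 0xE3 = 11100011 matches 1110xxxx → 3-byte sequence.
Byte 1: 0xE3 = 11100011, payload 0011 (4 bits).
Byte 2: 0x82 = 10000010 (10xxxxxx ✓), payload 000010.
Byte 3: 0xA8 = 10101000 (10xxxxxx ✓), payload 101000.
Concatenate: 0011000010101000 = 0x30A8 (16 bits → U+30A8).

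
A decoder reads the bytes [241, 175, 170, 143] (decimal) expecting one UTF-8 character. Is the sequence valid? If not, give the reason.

Leading byte 0xF1 = 11110001 → 4-byte form.
Continuation bytes 0xAF=10101111, 0xAA=10101010, 0x8F=10001111 all match 10xxxxxx.
Decoded value 0x6FA8F is ≥ 0x10000 (shortest form) and not a surrogate.

valid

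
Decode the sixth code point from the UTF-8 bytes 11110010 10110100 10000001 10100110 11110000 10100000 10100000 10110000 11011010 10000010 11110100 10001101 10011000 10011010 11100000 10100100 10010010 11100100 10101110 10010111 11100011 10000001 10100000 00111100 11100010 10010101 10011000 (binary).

Offset 0: leading byte 0xF2 = 11110010 → 4-byte char #1 = F2 B4 81 A6.
Offset 4: leading byte 0xF0 = 11110000 → 4-byte char #2 = F0 A0 A0 B0.
Offset 8: leading byte 0xDA = 11011010 → 2-byte char #3 = DA 82.
Offset 10: leading byte 0xF4 = 11110100 → 4-byte char #4 = F4 8D 98 9A.
Offset 14: leading byte 0xE0 = 11100000 → 3-byte char #5 = E0 A4 92.
Offset 17: leading byte 0xE4 = 11100100 → 3-byte char #6 = E4 AE 97.
Leading byte 0xE4 = 11100100 matches 1110xxxx → 3-byte sequence.
Byte 1: 0xE4 = 11100100, payload 0100 (4 bits).
Byte 2: 0xAE = 10101110 (10xxxxxx ✓), payload 101110.
Byte 3: 0x97 = 10010111 (10xxxxxx ✓), payload 010111.
Concatenate: 0100101110010111 = 0x4B97 (16 bits → U+4B97).

U+4B97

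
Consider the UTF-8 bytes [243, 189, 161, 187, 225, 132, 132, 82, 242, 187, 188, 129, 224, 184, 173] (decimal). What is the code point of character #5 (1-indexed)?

Offset 0: leading byte 0xF3 = 11110011 → 4-byte char #1 = F3 BD A1 BB.
Offset 4: leading byte 0xE1 = 11100001 → 3-byte char #2 = E1 84 84.
Offset 7: leading byte 0x52 = 01010010 → 1-byte char #3 = 52.
Offset 8: leading byte 0xF2 = 11110010 → 4-byte char #4 = F2 BB BC 81.
Offset 12: leading byte 0xE0 = 11100000 → 3-byte char #5 = E0 B8 AD.
Leading byte 0xE0 = 11100000 matches 1110xxxx → 3-byte sequence.
Byte 1: 0xE0 = 11100000, payload 0000 (4 bits).
Byte 2: 0xB8 = 10111000 (10xxxxxx ✓), payload 111000.
Byte 3: 0xAD = 10101101 (10xxxxxx ✓), payload 101101.
Concatenate: 0000111000101101 = 0xE2D (16 bits → U+0E2D).

U+0E2D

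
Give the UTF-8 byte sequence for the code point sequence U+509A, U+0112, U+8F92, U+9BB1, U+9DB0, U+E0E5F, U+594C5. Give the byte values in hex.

U+509A: 3-byte form → E5 82 9A.
U+0112: 2-byte form → C4 92.
U+8F92: 3-byte form → E8 BE 92.
U+9BB1: 3-byte form → E9 AE B1.
U+9DB0: 3-byte form → E9 B6 B0.
U+E0E5F: 4-byte form → F3 A0 B9 9F.
U+594C5: 4-byte form → F1 99 93 85.
Concatenated (22 bytes): E5 82 9A C4 92 E8 BE 92 E9 AE B1 E9 B6 B0 F3 A0 B9 9F F1 99 93 85.

E5 82 9A C4 92 E8 BE 92 E9 AE B1 E9 B6 B0 F3 A0 B9 9F F1 99 93 85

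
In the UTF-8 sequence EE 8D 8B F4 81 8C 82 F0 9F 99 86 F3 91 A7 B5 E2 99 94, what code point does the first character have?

Offset 0: leading byte 0xEE = 11101110 → 3-byte char #1 = EE 8D 8B.
Leading byte 0xEE = 11101110 matches 1110xxxx → 3-byte sequence.
Byte 1: 0xEE = 11101110, payload 1110 (4 bits).
Byte 2: 0x8D = 10001101 (10xxxxxx ✓), payload 001101.
Byte 3: 0x8B = 10001011 (10xxxxxx ✓), payload 001011.
Concatenate: 1110001101001011 = 0xE34B (16 bits → U+E34B).

U+E34B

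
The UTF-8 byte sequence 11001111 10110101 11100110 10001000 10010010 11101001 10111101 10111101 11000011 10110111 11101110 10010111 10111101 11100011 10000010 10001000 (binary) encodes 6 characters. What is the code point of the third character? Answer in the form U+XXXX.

Offset 0: leading byte 0xCF = 11001111 → 2-byte char #1 = CF B5.
Offset 2: leading byte 0xE6 = 11100110 → 3-byte char #2 = E6 88 92.
Offset 5: leading byte 0xE9 = 11101001 → 3-byte char #3 = E9 BD BD.
Leading byte 0xE9 = 11101001 matches 1110xxxx → 3-byte sequence.
Byte 1: 0xE9 = 11101001, payload 1001 (4 bits).
Byte 2: 0xBD = 10111101 (10xxxxxx ✓), payload 111101.
Byte 3: 0xBD = 10111101 (10xxxxxx ✓), payload 111101.
Concatenate: 1001111101111101 = 0x9F7D (16 bits → U+9F7D).

U+9F7D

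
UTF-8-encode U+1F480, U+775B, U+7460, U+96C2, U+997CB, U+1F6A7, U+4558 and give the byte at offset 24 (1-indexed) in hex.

1-indexed offset 24 is 0-indexed offset 23.
U+1F480 → 4-byte form F0 9F 92 80 at offsets 0–3.
U+775B → 3-byte form E7 9D 9B at offsets 4–6.
U+7460 → 3-byte form E7 91 A0 at offsets 7–9.
U+96C2 → 3-byte form E9 9B 82 at offsets 10–12.
U+997CB → 4-byte form F2 99 9F 8B at offsets 13–16.
U+1F6A7 → 4-byte form F0 9F 9A A7 at offsets 17–20.
U+4558 → 3-byte form E4 95 98 at offsets 21–23.
Offset 23 falls in char 7's range; it's byte 3 of E4 95 98 = 0x98.

0x98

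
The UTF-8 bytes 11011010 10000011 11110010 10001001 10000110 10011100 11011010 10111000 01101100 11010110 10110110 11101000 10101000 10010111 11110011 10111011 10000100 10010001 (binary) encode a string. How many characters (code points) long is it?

Byte at offset 0: 0xDA = 11011010 → 2-byte char (#1). Advance 2.
Byte at offset 2: 0xF2 = 11110010 → 4-byte char (#2). Advance 4.
Byte at offset 6: 0xDA = 11011010 → 2-byte char (#3). Advance 2.
Byte at offset 8: 0x6C = 01101100 → 1-byte char (#4). Advance 1.
Byte at offset 9: 0xD6 = 11010110 → 2-byte char (#5). Advance 2.
Byte at offset 11: 0xE8 = 11101000 → 3-byte char (#6). Advance 3.
Byte at offset 14: 0xF3 = 11110011 → 4-byte char (#7). Advance 4.
Reached end at offset 18 after 7 code points.

7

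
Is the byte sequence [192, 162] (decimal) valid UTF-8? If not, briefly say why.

Leading byte 0xC0 = 11000000 → 2-byte form.
Continuation bytes all match 10xxxxxx. Payload decodes to 0x22.
But 0x22 < 0x80, the minimum for a 2-byte sequence — this is an overlong encoding.

invalid (overlong encoding)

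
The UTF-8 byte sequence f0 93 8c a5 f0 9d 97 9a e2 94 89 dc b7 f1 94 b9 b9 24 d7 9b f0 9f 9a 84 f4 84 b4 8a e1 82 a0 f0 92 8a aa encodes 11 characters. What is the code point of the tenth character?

Offset 0: leading byte 0xF0 = 11110000 → 4-byte char #1 = F0 93 8C A5.
Offset 4: leading byte 0xF0 = 11110000 → 4-byte char #2 = F0 9D 97 9A.
Offset 8: leading byte 0xE2 = 11100010 → 3-byte char #3 = E2 94 89.
Offset 11: leading byte 0xDC = 11011100 → 2-byte char #4 = DC B7.
Offset 13: leading byte 0xF1 = 11110001 → 4-byte char #5 = F1 94 B9 B9.
Offset 17: leading byte 0x24 = 00100100 → 1-byte char #6 = 24.
Offset 18: leading byte 0xD7 = 11010111 → 2-byte char #7 = D7 9B.
Offset 20: leading byte 0xF0 = 11110000 → 4-byte char #8 = F0 9F 9A 84.
Offset 24: leading byte 0xF4 = 11110100 → 4-byte char #9 = F4 84 B4 8A.
Offset 28: leading byte 0xE1 = 11100001 → 3-byte char #10 = E1 82 A0.
Leading byte 0xE1 = 11100001 matches 1110xxxx → 3-byte sequence.
Byte 1: 0xE1 = 11100001, payload 0001 (4 bits).
Byte 2: 0x82 = 10000010 (10xxxxxx ✓), payload 000010.
Byte 3: 0xA0 = 10100000 (10xxxxxx ✓), payload 100000.
Concatenate: 0001000010100000 = 0x10A0 (16 bits → U+10A0).

U+10A0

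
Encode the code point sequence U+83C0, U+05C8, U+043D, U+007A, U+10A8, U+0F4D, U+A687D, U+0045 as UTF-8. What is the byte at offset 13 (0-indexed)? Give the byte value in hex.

0x8D

U+83C0 → 3-byte form E8 8F 80 at offsets 0–2.
U+05C8 → 2-byte form D7 88 at offsets 3–4.
U+043D → 2-byte form D0 BD at offsets 5–6.
U+007A → 1-byte form 7A at offsets 7–7.
U+10A8 → 3-byte form E1 82 A8 at offsets 8–10.
U+0F4D → 3-byte form E0 BD 8D at offsets 11–13.
Offset 13 falls in char 6's range; it's byte 3 of E0 BD 8D = 0x8D.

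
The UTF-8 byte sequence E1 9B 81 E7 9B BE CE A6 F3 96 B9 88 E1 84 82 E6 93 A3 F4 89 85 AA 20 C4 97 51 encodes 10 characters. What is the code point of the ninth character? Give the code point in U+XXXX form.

U+0117

Offset 0: leading byte 0xE1 = 11100001 → 3-byte char #1 = E1 9B 81.
Offset 3: leading byte 0xE7 = 11100111 → 3-byte char #2 = E7 9B BE.
Offset 6: leading byte 0xCE = 11001110 → 2-byte char #3 = CE A6.
Offset 8: leading byte 0xF3 = 11110011 → 4-byte char #4 = F3 96 B9 88.
Offset 12: leading byte 0xE1 = 11100001 → 3-byte char #5 = E1 84 82.
Offset 15: leading byte 0xE6 = 11100110 → 3-byte char #6 = E6 93 A3.
Offset 18: leading byte 0xF4 = 11110100 → 4-byte char #7 = F4 89 85 AA.
Offset 22: leading byte 0x20 = 00100000 → 1-byte char #8 = 20.
Offset 23: leading byte 0xC4 = 11000100 → 2-byte char #9 = C4 97.
Leading byte 0xC4 = 11000100 matches 110xxxxx → 2-byte sequence.
Byte 1: 0xC4 = 11000100, payload 00100 (5 bits).
Byte 2: 0x97 = 10010111 (10xxxxxx ✓), payload 010111.
Concatenate: 00100010111 = 0x117 (11 bits → U+0117).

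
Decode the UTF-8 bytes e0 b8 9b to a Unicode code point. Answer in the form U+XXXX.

U+0E1B

Leading byte 0xE0 = 11100000 matches 1110xxxx → 3-byte sequence.
Byte 1: 0xE0 = 11100000, payload 0000 (4 bits).
Byte 2: 0xB8 = 10111000 (10xxxxxx ✓), payload 111000.
Byte 3: 0x9B = 10011011 (10xxxxxx ✓), payload 011011.
Concatenate: 0000111000011011 = 0xE1B (16 bits → U+0E1B).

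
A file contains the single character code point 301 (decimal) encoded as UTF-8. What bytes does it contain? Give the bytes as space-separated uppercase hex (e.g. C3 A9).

U+012D = 0x12D = 301 decimal. In range U+0080–U+07FF → 2-byte form: 110xxxxx 10xxxxxx.
Binary (11 bits): 00100101101.
Split 5+6: 00100 | 101101.
Byte 1: 11000100 = 0xC4.
Byte 2: 10101101 = 0xAD.

C4 AD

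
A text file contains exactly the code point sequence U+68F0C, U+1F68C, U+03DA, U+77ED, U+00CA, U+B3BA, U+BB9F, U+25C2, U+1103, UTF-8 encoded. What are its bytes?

U+68F0C: 4-byte form → F1 A8 BC 8C.
U+1F68C: 4-byte form → F0 9F 9A 8C.
U+03DA: 2-byte form → CF 9A.
U+77ED: 3-byte form → E7 9F AD.
U+00CA: 2-byte form → C3 8A.
U+B3BA: 3-byte form → EB 8E BA.
U+BB9F: 3-byte form → EB AE 9F.
U+25C2: 3-byte form → E2 97 82.
U+1103: 3-byte form → E1 84 83.
Concatenated (27 bytes): F1 A8 BC 8C F0 9F 9A 8C CF 9A E7 9F AD C3 8A EB 8E BA EB AE 9F E2 97 82 E1 84 83.

F1 A8 BC 8C F0 9F 9A 8C CF 9A E7 9F AD C3 8A EB 8E BA EB AE 9F E2 97 82 E1 84 83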